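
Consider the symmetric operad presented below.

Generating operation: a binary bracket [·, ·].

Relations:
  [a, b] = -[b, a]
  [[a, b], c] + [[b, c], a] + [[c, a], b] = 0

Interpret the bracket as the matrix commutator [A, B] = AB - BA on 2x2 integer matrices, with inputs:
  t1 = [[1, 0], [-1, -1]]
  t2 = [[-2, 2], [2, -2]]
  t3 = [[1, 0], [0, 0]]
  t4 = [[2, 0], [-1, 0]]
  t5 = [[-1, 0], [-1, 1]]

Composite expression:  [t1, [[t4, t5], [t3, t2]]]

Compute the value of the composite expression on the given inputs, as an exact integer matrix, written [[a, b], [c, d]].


[t4, t5] = [[0, 0], [4, 0]]
[t3, t2] = [[0, 2], [-2, 0]]
[[t4, t5], [t3, t2]] = [[-8, 0], [0, 8]]
[t1, [[t4, t5], [t3, t2]]] = [[0, 0], [16, 0]]

[[0, 0], [16, 0]]


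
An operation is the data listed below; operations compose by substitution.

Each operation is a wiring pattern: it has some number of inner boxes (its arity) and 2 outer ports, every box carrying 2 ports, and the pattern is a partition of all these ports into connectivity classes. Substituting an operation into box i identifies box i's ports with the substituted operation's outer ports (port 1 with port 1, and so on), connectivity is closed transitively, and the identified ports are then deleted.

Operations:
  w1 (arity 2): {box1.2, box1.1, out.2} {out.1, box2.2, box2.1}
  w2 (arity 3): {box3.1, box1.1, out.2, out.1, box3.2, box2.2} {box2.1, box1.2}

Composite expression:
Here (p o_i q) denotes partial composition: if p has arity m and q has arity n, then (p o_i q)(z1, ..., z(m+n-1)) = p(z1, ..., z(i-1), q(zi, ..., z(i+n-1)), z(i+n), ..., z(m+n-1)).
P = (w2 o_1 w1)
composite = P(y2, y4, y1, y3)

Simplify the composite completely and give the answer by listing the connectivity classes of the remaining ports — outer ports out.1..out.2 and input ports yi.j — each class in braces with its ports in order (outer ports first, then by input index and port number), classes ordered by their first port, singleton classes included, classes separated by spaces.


{out.1, out.2, y1.2, y3.1, y3.2, y4.1, y4.2} {y1.1, y2.1, y2.2}


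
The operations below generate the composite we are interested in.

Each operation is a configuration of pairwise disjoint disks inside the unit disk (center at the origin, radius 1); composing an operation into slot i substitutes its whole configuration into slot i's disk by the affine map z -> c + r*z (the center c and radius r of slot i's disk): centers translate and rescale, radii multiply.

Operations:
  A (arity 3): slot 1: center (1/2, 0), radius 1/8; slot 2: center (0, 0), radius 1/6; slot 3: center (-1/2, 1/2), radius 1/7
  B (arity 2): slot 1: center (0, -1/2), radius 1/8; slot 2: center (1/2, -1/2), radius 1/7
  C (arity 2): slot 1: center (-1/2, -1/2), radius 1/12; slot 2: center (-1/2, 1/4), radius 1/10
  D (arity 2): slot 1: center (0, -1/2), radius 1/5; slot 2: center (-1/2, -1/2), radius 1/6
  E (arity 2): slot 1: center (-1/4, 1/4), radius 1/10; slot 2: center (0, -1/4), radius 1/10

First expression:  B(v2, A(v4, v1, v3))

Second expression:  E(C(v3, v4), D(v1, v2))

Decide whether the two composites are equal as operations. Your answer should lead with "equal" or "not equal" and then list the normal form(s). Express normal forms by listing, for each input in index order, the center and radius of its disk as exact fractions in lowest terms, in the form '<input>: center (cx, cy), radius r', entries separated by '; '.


not equal: they reduce to v1: center (1/2, -1/2), radius 1/42; v2: center (0, -1/2), radius 1/8; v3: center (3/7, -3/7), radius 1/49; v4: center (4/7, -1/2), radius 1/56 and v1: center (0, -3/10), radius 1/50; v2: center (-1/20, -3/10), radius 1/60; v3: center (-3/10, 1/5), radius 1/120; v4: center (-3/10, 11/40), radius 1/100

In normal form, the first expression is v1: center (1/2, -1/2), radius 1/42; v2: center (0, -1/2), radius 1/8; v3: center (3/7, -3/7), radius 1/49; v4: center (4/7, -1/2), radius 1/56
In normal form, the second expression is v1: center (0, -3/10), radius 1/50; v2: center (-1/20, -3/10), radius 1/60; v3: center (-3/10, 1/5), radius 1/120; v4: center (-3/10, 11/40), radius 1/100
The forms do not match — not equal.


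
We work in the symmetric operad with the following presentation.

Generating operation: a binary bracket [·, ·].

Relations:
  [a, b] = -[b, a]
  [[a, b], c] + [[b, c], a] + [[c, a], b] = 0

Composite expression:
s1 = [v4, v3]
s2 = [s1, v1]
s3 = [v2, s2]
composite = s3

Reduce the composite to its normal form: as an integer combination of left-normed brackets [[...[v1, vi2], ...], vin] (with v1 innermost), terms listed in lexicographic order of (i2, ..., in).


-[[[v1, v3], v4], v2] + [[[v1, v4], v3], v2]

Left-normed coefficients sit on the v1-initial expansion words.
Composite bracket: [v2, [[v4, v3], v1]]
Applying ab - ba throughout gives 8 signed words (2^3 = 8).
Coefficients come from the v1-initial words:
  v1v3v4v2 (sign -1) contributes -[[[v1, v3], v4], v2]
  v1v4v3v2 (sign +1) contributes +[[[v1, v4], v3], v2]


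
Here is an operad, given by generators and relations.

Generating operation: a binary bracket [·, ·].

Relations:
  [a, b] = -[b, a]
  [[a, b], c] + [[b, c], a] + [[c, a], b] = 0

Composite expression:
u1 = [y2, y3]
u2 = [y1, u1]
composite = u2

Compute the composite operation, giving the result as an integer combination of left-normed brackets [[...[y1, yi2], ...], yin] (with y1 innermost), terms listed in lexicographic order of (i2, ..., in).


[[y1, y2], y3] - [[y1, y3], y2]

Left-normed coefficients sit on the y1-initial expansion words.
Composite bracket: [y1, [y2, y3]]
Each bracket splits as ab - ba, giving 4 signed words (2^2 = 4).
Coefficients come from the y1-initial words:
  from y1y2y3, sign +1: term +[[y1, y2], y3]
  from y1y3y2, sign -1: term -[[y1, y3], y2]


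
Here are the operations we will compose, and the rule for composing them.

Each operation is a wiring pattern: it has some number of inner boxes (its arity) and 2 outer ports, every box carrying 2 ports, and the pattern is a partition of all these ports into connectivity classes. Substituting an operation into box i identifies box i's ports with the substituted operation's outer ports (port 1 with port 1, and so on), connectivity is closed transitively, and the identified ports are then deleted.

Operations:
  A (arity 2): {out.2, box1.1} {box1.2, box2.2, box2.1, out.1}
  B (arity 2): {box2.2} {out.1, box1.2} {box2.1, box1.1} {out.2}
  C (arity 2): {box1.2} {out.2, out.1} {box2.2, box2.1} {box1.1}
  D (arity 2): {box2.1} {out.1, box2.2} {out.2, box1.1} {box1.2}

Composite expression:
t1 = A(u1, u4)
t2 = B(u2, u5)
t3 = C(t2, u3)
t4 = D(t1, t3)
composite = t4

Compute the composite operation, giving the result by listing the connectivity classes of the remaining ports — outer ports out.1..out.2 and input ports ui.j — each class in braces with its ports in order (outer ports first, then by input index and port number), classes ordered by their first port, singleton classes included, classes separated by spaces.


Substituting into D glues patterns; closure does the rest.
through A, on inputs (u1, u4): {out.1, u1.2, u4.1, u4.2} {out.2, u1.1} (out.j = stage outer ports)
through B, on inputs (u2, u5): {out.1, u2.2} {out.2} {u2.1, u5.1} {u5.2} (out.j = stage outer ports)
through C, on inputs (u2, u5, u3): {out.1, out.2} {u2.1, u5.1} {u2.2} {u3.1, u3.2} {u5.2} (out.j = stage outer ports)
through D, on inputs (u1, u4, u2, u5, u3): {out.1} {out.2, u1.2, u4.1, u4.2} {u1.1} {u2.1, u5.1} {u2.2} {u3.1, u3.2} {u5.2} (out.j = stage outer ports)

{out.1} {out.2, u1.2, u4.1, u4.2} {u1.1} {u2.1, u5.1} {u2.2} {u3.1, u3.2} {u5.2}


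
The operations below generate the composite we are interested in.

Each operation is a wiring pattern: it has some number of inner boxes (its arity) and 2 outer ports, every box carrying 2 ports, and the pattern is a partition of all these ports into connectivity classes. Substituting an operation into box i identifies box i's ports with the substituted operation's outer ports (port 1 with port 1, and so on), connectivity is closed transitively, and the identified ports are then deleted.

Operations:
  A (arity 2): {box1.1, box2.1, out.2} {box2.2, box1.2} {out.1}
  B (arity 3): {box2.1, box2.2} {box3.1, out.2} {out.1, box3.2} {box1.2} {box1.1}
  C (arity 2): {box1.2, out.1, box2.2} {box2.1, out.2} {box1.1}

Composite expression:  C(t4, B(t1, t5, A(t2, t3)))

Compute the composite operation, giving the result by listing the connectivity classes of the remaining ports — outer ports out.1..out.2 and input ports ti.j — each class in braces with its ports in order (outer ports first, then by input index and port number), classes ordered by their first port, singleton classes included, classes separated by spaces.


{out.1, t4.2} {out.2, t2.1, t3.1} {t1.1} {t1.2} {t2.2, t3.2} {t4.1} {t5.1, t5.2}


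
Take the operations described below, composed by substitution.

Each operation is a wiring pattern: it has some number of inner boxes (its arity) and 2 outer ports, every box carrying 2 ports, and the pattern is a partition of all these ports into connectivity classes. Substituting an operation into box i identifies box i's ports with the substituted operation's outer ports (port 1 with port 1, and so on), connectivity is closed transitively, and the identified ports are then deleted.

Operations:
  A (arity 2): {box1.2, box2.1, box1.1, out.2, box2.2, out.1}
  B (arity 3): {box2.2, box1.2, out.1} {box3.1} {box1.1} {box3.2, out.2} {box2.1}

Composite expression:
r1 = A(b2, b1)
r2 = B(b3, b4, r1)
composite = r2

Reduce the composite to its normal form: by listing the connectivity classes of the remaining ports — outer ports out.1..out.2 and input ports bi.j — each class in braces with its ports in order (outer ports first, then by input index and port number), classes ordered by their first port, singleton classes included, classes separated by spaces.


{out.1, b3.2, b4.2} {out.2, b1.1, b1.2, b2.1, b2.2} {b3.1} {b4.1}

After gluing at B, chains via deleted ports link the b-ports.
through A, on inputs (b2, b1): {out.1, out.2, b1.1, b1.2, b2.1, b2.2} (out.j = stage outer ports)
through B, on inputs (b3, b4, b2, b1): {out.1, b3.2, b4.2} {out.2, b1.1, b1.2, b2.1, b2.2} {b3.1} {b4.1} (out.j = stage outer ports)


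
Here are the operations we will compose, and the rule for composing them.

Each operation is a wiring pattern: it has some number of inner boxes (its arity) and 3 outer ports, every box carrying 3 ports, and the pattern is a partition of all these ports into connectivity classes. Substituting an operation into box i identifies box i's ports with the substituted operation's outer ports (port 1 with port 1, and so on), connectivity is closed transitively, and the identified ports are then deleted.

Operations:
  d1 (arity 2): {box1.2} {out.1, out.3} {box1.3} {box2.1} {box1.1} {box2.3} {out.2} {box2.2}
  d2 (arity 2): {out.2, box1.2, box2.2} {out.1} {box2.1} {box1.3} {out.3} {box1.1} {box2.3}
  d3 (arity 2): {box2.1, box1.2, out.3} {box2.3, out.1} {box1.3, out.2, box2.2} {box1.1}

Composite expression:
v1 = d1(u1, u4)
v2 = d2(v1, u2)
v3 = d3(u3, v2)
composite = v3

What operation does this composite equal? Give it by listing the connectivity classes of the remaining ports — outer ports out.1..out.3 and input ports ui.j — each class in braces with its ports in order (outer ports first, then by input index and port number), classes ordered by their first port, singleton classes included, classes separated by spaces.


Treat the ports identified at d3 as solder joints: merge, then drop.
after d1, the pattern on (u1, u4) reads {out.1, out.3} {out.2} {u1.1} {u1.2} {u1.3} {u4.1} {u4.2} {u4.3} (out.j = its outer ports)
after d2, the pattern on (u1, u4, u2) reads {out.1} {out.2, u2.2} {out.3} {u1.1} {u1.2} {u1.3} {u2.1} {u2.3} {u4.1} {u4.2} {u4.3} (out.j = its outer ports)
after d3, the pattern on (u3, u1, u4, u2) reads {out.1} {out.2, u2.2, u3.3} {out.3, u3.2} {u1.1} {u1.2} {u1.3} {u2.1} {u2.3} {u3.1} {u4.1} {u4.2} {u4.3} (out.j = its outer ports)

{out.1} {out.2, u2.2, u3.3} {out.3, u3.2} {u1.1} {u1.2} {u1.3} {u2.1} {u2.3} {u3.1} {u4.1} {u4.2} {u4.3}


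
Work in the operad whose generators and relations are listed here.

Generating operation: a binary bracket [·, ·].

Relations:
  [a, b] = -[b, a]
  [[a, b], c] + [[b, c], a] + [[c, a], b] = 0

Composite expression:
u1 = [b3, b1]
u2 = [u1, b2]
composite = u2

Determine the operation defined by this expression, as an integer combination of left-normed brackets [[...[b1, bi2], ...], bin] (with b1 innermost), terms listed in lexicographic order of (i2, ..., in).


-[[b1, b3], b2]

Antisymmetry and Jacobi reduce to b1-anchored left-normed brackets.
Composite bracket: [[b3, b1], b2]
Under [a, b] = ab - ba we get 4 signed associative words (2^2 = 4).
Coefficients come from the b1-initial words:
  from b1b3b2, sign -1: term -[[b1, b3], b2]


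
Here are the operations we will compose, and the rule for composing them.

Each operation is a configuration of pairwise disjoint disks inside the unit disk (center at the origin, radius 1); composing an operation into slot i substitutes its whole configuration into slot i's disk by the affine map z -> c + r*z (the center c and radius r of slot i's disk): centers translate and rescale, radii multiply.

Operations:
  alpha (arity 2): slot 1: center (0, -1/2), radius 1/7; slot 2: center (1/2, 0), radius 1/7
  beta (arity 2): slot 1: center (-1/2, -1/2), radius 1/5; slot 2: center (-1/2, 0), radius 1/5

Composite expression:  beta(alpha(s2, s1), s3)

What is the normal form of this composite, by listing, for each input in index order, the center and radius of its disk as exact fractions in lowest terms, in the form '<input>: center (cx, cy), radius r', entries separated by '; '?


Only the slot chain above each s matters under beta; compose those maps.
for s2, the 2-step affine chain lands on center (-1/2, -3/5), radius 1/35
for s1, the 2-step affine chain lands on center (-2/5, -1/2), radius 1/35
for s3, the 1-step affine chain lands on center (-1/2, 0), radius 1/5

s1: center (-2/5, -1/2), radius 1/35; s2: center (-1/2, -3/5), radius 1/35; s3: center (-1/2, 0), radius 1/5


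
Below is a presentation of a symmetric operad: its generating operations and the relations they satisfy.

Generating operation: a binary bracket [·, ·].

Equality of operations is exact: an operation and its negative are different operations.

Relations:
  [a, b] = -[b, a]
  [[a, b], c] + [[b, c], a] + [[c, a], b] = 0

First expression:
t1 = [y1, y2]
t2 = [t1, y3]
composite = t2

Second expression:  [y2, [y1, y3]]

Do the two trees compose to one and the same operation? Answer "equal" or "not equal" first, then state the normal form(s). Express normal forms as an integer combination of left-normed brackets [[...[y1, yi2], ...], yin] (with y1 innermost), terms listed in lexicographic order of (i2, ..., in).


not equal; first: [[y1, y2], y3]; second: -[[y1, y3], y2]

Normal form of the first expression: [[y1, y2], y3]
Normal form of the second expression: -[[y1, y3], y2]
Different reductions; not equal.


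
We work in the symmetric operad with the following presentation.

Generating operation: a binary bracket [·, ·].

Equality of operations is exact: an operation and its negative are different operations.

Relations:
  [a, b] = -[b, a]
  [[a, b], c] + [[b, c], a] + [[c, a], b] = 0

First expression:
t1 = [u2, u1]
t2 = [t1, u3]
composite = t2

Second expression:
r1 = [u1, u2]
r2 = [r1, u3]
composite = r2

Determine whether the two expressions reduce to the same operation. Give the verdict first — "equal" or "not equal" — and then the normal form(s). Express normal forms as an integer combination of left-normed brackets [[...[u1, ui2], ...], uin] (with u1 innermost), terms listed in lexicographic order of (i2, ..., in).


not equal — first -[[u1, u2], u3], second [[u1, u2], u3]

In normal form, the first expression is -[[u1, u2], u3]
In normal form, the second expression is [[u1, u2], u3]
The forms do not match — not equal.


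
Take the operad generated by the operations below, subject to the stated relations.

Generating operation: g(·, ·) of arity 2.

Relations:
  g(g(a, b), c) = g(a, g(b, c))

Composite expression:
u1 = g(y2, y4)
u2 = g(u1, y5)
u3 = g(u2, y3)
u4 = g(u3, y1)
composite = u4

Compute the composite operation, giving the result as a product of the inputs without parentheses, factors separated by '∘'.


y2 ∘ y4 ∘ y5 ∘ y3 ∘ y1

Key point: g is associative — brackets drop, the y-order remains.
g(y2, y4) spells out as y2 ∘ y4
g(g(y2, y4), y5) spells out as y2 ∘ y4 ∘ y5
g(g(g(y2, y4), y5), y3) spells out as y2 ∘ y4 ∘ y5 ∘ y3
g(g(g(g(y2, y4), y5), y3), y1) spells out as y2 ∘ y4 ∘ y5 ∘ y3 ∘ y1


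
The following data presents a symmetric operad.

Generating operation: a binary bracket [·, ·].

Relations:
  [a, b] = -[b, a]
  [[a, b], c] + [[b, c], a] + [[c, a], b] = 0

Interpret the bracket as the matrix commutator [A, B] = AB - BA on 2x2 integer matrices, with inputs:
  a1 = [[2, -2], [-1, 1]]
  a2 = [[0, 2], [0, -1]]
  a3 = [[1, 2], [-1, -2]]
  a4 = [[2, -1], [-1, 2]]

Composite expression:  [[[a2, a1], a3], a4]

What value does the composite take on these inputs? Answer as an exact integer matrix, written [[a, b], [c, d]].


[[-5, -4], [4, 5]]

[a2, a1] = [[-2, -4], [1, 2]]
[[a2, a1], a3] = [[2, 4], [-1, -2]]
[[[a2, a1], a3], a4] = [[-5, -4], [4, 5]]


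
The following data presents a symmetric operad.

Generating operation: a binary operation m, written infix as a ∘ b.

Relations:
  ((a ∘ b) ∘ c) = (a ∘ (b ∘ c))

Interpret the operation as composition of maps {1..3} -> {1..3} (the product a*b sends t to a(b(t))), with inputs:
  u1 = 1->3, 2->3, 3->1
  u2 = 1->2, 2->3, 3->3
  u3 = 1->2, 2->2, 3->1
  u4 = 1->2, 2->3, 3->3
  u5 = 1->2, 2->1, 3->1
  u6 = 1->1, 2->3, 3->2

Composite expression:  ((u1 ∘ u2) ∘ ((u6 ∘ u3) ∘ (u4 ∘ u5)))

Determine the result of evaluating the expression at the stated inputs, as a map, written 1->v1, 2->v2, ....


(u1 ∘ u2) = 1->3, 2->1, 3->1
(u6 ∘ u3) = 1->3, 2->3, 3->1
(u4 ∘ u5) = 1->3, 2->2, 3->2
((u6 ∘ u3) ∘ (u4 ∘ u5)) = 1->1, 2->3, 3->3
((u1 ∘ u2) ∘ ((u6 ∘ u3) ∘ (u4 ∘ u5))) = 1->3, 2->1, 3->1

1->3, 2->1, 3->1


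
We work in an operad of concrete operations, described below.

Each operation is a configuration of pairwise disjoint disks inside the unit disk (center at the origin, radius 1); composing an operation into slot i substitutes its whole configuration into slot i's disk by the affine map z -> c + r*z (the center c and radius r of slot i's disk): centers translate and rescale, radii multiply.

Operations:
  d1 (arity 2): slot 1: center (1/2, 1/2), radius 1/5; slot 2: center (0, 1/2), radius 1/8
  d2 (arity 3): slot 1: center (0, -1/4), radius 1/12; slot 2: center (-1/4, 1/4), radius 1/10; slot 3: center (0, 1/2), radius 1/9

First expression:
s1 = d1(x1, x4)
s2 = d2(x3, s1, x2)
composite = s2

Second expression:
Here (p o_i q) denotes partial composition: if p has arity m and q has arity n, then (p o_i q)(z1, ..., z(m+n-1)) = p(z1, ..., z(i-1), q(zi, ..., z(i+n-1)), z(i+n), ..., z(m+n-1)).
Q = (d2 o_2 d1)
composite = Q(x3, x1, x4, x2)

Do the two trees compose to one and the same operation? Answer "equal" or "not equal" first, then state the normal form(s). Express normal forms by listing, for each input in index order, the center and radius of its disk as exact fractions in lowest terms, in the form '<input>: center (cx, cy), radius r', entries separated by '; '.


equal — both sides give x1: center (-1/5, 3/10), radius 1/50; x2: center (0, 1/2), radius 1/9; x3: center (0, -1/4), radius 1/12; x4: center (-1/4, 3/10), radius 1/80

The first composite normalizes to x1: center (-1/5, 3/10), radius 1/50; x2: center (0, 1/2), radius 1/9; x3: center (0, -1/4), radius 1/12; x4: center (-1/4, 3/10), radius 1/80
The second composite normalizes to x1: center (-1/5, 3/10), radius 1/50; x2: center (0, 1/2), radius 1/9; x3: center (0, -1/4), radius 1/12; x4: center (-1/4, 3/10), radius 1/80
The normal forms match — equal.


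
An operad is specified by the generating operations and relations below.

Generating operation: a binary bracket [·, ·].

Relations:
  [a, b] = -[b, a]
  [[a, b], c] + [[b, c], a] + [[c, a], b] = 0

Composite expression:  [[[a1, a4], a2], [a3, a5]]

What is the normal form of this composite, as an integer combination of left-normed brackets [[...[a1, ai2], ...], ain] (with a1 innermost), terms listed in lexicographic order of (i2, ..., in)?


In the tensor algebra, words opening a1 carry the a1-anchored form.
Composite bracket: [[[a1, a4], a2], [a3, a5]]
Applying ab - ba throughout gives 16 signed words (2^4 = 16).
Collect the words opening with a1:
  the word a1a4a2a3a5 carries sign +1 and contributes +[[[[a1, a4], a2], a3], a5]
  the word a1a4a2a5a3 carries sign -1 and contributes -[[[[a1, a4], a2], a5], a3]

[[[[a1, a4], a2], a3], a5] - [[[[a1, a4], a2], a5], a3]


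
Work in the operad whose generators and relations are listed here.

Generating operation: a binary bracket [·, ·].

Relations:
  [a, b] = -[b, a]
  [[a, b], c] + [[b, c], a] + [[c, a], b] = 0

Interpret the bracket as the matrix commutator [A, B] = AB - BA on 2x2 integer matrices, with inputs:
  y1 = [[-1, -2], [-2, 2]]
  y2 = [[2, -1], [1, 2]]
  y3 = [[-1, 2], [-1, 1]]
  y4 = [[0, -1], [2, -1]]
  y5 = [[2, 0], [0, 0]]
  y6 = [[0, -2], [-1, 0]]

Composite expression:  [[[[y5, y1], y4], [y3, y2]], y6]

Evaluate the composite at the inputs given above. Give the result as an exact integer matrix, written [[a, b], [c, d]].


[[72, 0], [0, -72]]


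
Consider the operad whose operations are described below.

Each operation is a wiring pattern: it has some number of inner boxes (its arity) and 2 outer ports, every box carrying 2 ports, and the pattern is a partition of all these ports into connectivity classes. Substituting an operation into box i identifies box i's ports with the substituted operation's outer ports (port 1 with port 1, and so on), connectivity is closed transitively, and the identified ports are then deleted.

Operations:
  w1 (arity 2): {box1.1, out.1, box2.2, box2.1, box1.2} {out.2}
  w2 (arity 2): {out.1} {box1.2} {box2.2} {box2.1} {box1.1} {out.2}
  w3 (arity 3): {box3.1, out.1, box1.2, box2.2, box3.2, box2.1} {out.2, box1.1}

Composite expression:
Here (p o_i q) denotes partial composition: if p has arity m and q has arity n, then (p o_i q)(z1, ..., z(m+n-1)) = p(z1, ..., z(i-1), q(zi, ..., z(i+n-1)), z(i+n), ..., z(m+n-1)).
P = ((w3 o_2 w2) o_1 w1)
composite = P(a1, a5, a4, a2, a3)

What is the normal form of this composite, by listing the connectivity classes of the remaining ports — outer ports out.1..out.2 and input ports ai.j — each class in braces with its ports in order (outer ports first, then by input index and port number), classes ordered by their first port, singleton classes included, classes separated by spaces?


{out.1, a3.1, a3.2} {out.2, a1.1, a1.2, a5.1, a5.2} {a2.1} {a2.2} {a4.1} {a4.2}

Treat the ports identified at w3 as solder joints: merge, then drop.
composing w1 on (a1, a5), with out.j its own outer ports: {out.1, a1.1, a1.2, a5.1, a5.2} {out.2}
composing w2 on (a4, a2), with out.j its own outer ports: {out.1} {out.2} {a2.1} {a2.2} {a4.1} {a4.2}
composing w3 on (a1, a5, a4, a2, a3), with out.j its own outer ports: {out.1, a3.1, a3.2} {out.2, a1.1, a1.2, a5.1, a5.2} {a2.1} {a2.2} {a4.1} {a4.2}


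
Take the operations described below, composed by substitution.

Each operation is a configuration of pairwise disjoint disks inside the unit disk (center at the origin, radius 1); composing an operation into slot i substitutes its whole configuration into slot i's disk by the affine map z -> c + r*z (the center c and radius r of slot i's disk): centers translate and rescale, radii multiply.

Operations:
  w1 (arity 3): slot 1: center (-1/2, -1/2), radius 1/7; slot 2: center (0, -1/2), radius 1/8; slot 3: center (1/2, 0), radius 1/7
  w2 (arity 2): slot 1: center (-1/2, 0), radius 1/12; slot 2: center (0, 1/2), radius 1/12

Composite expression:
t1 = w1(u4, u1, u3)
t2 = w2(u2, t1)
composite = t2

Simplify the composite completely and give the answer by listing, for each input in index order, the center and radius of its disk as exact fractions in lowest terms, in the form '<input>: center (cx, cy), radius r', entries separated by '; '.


u1: center (0, 11/24), radius 1/96; u2: center (-1/2, 0), radius 1/12; u3: center (1/24, 1/2), radius 1/84; u4: center (-1/24, 11/24), radius 1/84

Affine substitution under w2: radii multiply and u-centers shift.
tracing u2 down its 1-map path: center (-1/2, 0), radius 1/12
tracing u4 down its 2-map path: center (-1/24, 11/24), radius 1/84
tracing u1 down its 2-map path: center (0, 11/24), radius 1/96
tracing u3 down its 2-map path: center (1/24, 1/2), radius 1/84


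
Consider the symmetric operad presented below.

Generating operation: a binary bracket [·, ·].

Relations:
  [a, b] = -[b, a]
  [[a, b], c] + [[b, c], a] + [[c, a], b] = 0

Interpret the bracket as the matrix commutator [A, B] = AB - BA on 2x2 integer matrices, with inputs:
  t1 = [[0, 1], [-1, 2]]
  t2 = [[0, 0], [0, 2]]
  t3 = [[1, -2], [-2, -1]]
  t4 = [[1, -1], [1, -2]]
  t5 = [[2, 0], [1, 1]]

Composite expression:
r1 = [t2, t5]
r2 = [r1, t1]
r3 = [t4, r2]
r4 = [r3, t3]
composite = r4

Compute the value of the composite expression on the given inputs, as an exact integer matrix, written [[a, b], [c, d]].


[t2, t5] = [[0, 0], [2, 0]]
[[t2, t5], t1] = [[-2, 0], [-4, 2]]
[t4, [[t2, t5], t1]] = [[4, -4], [8, -4]]
[[t4, [[t2, t5], t1]], t3] = [[24, -8], [32, -24]]

[[24, -8], [32, -24]]


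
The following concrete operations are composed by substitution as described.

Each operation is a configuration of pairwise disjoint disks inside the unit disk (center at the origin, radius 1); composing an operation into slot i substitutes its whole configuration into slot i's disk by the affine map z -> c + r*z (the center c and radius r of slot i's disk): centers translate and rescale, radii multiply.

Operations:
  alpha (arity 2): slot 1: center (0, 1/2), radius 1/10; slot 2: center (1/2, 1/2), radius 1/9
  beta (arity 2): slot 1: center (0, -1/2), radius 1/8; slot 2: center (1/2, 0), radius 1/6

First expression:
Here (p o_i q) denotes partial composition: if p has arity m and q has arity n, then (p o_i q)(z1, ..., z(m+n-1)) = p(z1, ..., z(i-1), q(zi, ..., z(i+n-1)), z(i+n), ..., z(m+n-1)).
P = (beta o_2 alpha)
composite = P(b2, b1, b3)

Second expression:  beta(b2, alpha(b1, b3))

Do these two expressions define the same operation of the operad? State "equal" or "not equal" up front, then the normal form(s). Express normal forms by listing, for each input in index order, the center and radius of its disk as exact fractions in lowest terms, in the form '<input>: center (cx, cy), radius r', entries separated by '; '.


equal: each reduces to b1: center (1/2, 1/12), radius 1/60; b2: center (0, -1/2), radius 1/8; b3: center (7/12, 1/12), radius 1/54

The first expression, normalized: b1: center (1/2, 1/12), radius 1/60; b2: center (0, -1/2), radius 1/8; b3: center (7/12, 1/12), radius 1/54
The second expression, normalized: b1: center (1/2, 1/12), radius 1/60; b2: center (0, -1/2), radius 1/8; b3: center (7/12, 1/12), radius 1/54
Both agree, so they are equal.


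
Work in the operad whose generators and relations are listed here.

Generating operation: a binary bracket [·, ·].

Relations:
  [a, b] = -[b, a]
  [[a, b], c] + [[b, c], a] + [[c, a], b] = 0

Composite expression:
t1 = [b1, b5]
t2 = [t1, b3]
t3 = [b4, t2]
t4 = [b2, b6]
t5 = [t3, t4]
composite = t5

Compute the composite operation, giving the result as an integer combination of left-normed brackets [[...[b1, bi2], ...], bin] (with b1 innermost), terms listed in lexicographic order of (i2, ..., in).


-[[[[[b1, b5], b3], b4], b2], b6] + [[[[[b1, b5], b3], b4], b6], b2]


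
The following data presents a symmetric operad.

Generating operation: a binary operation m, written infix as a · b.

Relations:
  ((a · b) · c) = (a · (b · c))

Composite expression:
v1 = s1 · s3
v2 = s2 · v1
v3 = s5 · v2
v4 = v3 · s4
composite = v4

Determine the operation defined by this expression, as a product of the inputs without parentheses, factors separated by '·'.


s5 · s2 · s1 · s3 · s4


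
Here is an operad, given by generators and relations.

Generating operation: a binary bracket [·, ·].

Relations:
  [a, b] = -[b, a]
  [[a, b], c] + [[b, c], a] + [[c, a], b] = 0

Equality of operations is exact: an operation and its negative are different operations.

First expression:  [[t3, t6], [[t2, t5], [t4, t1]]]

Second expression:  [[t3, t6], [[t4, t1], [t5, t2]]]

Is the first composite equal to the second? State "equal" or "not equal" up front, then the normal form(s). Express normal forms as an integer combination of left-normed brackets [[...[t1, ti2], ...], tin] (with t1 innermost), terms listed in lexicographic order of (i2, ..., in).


equal; the common form is -[[[[[t1, t4], t2], t5], t3], t6] + [[[[[t1, t4], t2], t5], t6], t3] + [[[[[t1, t4], t5], t2], t3], t6] - [[[[[t1, t4], t5], t2], t6], t3]


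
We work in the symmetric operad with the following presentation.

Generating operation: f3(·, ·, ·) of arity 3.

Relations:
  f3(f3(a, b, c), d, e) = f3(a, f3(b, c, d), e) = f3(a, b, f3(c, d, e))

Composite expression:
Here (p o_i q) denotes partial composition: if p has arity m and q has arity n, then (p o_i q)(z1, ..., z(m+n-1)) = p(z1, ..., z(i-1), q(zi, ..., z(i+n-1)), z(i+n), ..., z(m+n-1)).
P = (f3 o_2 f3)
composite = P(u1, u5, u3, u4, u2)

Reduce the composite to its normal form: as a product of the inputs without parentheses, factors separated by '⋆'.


u1 ⋆ u5 ⋆ u3 ⋆ u4 ⋆ u2

Every regrouping of f3 is equal, so read the u-inputs in written order.
f3(u5, u3, u4) collapses to u5 ⋆ u3 ⋆ u4
f3(u1, f3(u5, u3, u4), u2) collapses to u1 ⋆ u5 ⋆ u3 ⋆ u4 ⋆ u2


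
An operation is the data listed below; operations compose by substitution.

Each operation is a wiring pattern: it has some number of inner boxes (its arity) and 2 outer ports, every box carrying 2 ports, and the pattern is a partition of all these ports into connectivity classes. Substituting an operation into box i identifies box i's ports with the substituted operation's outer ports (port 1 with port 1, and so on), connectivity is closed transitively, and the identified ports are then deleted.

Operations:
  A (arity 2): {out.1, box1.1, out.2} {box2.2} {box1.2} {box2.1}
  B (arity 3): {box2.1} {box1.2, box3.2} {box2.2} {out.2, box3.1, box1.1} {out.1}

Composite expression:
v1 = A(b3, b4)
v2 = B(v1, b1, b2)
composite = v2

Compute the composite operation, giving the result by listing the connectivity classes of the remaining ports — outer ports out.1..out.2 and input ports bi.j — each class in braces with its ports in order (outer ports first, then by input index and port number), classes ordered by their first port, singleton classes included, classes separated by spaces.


Reachability decides: close wires over B-identified ports.
through A, on inputs (b3, b4): {out.1, out.2, b3.1} {b3.2} {b4.1} {b4.2} (out.j = stage outer ports)
through B, on inputs (b3, b4, b1, b2): {out.1} {out.2, b2.1, b2.2, b3.1} {b1.1} {b1.2} {b3.2} {b4.1} {b4.2} (out.j = stage outer ports)

{out.1} {out.2, b2.1, b2.2, b3.1} {b1.1} {b1.2} {b3.2} {b4.1} {b4.2}


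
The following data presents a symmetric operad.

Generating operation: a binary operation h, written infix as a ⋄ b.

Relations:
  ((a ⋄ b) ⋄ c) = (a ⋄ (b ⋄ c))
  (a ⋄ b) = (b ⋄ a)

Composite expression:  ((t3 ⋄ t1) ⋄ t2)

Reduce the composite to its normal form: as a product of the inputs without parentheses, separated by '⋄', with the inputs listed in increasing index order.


t1 ⋄ t2 ⋄ t3

With h associative and commutative, the t-input set is all that matters.
(t3 ⋄ t1) unparenthesizes to t3 ⋄ t1
((t3 ⋄ t1) ⋄ t2) unparenthesizes to t3 ⋄ t1 ⋄ t2
reordering the factors by index: t1 ⋄ t2 ⋄ t3


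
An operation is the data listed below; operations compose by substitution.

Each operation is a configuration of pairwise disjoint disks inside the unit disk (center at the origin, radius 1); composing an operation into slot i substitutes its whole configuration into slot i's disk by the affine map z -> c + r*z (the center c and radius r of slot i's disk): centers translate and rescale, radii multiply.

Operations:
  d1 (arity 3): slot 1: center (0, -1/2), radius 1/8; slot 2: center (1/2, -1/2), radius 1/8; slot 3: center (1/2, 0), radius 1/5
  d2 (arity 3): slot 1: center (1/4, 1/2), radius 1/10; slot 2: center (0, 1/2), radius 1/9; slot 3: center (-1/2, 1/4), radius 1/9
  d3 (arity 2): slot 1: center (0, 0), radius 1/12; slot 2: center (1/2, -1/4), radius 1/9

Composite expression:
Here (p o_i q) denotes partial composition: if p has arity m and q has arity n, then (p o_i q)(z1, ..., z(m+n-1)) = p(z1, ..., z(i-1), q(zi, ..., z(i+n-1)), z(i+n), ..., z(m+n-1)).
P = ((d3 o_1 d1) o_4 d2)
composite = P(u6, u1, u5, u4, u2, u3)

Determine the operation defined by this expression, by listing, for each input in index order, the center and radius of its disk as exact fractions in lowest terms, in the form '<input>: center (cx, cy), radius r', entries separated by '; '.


u1: center (1/24, -1/24), radius 1/96; u2: center (1/2, -7/36), radius 1/81; u3: center (4/9, -2/9), radius 1/81; u4: center (19/36, -7/36), radius 1/90; u5: center (1/24, 0), radius 1/60; u6: center (0, -1/24), radius 1/96

Below d3, radii multiply path by path; the u-disk centers shift.
tracing u6 down its 2-map path: center (0, -1/24), radius 1/96
tracing u1 down its 2-map path: center (1/24, -1/24), radius 1/96
tracing u5 down its 2-map path: center (1/24, 0), radius 1/60
tracing u4 down its 2-map path: center (19/36, -7/36), radius 1/90
tracing u2 down its 2-map path: center (1/2, -7/36), radius 1/81
tracing u3 down its 2-map path: center (4/9, -2/9), radius 1/81


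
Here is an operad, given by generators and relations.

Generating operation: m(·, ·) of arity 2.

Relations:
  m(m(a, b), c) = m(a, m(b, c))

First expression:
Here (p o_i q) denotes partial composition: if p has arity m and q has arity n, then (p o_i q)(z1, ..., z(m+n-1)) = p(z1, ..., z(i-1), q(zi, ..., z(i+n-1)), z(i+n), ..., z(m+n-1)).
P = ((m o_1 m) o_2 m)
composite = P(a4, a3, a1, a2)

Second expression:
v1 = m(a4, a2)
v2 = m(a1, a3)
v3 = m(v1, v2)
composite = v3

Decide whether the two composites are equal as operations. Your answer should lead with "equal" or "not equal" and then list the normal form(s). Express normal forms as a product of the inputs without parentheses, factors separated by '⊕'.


not equal — first a4 ⊕ a3 ⊕ a1 ⊕ a2, second a4 ⊕ a2 ⊕ a1 ⊕ a3


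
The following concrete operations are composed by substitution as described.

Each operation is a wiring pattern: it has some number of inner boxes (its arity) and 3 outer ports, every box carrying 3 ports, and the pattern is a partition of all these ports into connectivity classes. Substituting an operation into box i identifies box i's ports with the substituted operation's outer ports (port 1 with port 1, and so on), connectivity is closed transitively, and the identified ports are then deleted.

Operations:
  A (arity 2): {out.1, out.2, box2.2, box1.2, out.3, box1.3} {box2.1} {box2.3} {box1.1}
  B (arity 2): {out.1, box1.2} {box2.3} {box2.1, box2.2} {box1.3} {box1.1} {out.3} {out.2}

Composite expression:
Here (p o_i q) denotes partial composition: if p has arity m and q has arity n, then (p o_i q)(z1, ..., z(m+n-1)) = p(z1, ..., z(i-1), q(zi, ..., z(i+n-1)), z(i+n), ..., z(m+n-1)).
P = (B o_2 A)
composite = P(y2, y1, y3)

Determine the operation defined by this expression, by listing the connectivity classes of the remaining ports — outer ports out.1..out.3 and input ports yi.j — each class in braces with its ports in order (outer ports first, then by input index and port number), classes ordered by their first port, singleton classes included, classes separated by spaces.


{out.1, y2.2} {out.2} {out.3} {y1.1} {y1.2, y1.3, y3.2} {y2.1} {y2.3} {y3.1} {y3.3}


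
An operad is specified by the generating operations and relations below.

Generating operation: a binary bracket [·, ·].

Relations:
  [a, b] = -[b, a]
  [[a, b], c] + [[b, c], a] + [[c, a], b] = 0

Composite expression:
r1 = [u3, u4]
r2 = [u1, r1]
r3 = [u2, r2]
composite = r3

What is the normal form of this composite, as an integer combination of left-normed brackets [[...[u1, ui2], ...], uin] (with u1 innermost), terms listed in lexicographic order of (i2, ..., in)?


-[[[u1, u3], u4], u2] + [[[u1, u4], u3], u2]

In the tensor algebra, words opening u1 carry the u1-anchored form.
Composite bracket: [u2, [u1, [u3, u4]]]
Full expansion: 8 signed words from ab - ba (2^3 = 8).
The u1-initial words carry the normal form:
  word u1u3u4u2 has sign -1, contributing -[[[u1, u3], u4], u2]
  word u1u4u3u2 has sign +1, contributing +[[[u1, u4], u3], u2]


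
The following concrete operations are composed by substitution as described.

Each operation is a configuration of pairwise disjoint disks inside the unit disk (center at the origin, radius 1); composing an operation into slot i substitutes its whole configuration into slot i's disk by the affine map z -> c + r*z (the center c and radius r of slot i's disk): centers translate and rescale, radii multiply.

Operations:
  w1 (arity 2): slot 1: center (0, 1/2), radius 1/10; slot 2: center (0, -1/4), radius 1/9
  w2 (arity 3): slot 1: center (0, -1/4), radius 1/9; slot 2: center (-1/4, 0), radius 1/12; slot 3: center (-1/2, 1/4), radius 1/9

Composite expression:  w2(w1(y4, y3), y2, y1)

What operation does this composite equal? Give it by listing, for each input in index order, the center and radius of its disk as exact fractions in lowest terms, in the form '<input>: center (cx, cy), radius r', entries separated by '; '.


Affine substitution under w2: radii multiply and y-centers shift.
tracing y4 down its 2-map path: center (0, -7/36), radius 1/90
tracing y3 down its 2-map path: center (0, -5/18), radius 1/81
tracing y2 down its 1-map path: center (-1/4, 0), radius 1/12
tracing y1 down its 1-map path: center (-1/2, 1/4), radius 1/9

y1: center (-1/2, 1/4), radius 1/9; y2: center (-1/4, 0), radius 1/12; y3: center (0, -5/18), radius 1/81; y4: center (0, -7/36), radius 1/90


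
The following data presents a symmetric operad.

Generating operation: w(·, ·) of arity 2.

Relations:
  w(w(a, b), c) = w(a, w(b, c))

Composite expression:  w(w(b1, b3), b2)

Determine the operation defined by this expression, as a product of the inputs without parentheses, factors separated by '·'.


Under associativity of w, the answer is the b's in reading order.
w(b1, b3) flattens to b1 · b3
w(w(b1, b3), b2) flattens to b1 · b3 · b2

b1 · b3 · b2


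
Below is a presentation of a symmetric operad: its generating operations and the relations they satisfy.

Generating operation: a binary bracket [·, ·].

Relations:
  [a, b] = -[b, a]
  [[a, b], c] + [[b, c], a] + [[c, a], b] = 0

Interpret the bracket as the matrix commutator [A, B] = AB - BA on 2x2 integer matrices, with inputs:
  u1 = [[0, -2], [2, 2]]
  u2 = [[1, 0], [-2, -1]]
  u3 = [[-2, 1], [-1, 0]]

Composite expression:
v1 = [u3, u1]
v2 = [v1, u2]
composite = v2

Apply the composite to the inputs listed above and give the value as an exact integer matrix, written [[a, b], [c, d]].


[u3, u1] = [[0, 6], [6, 0]]
[[u3, u1], u2] = [[-12, -12], [12, 12]]

[[-12, -12], [12, 12]]


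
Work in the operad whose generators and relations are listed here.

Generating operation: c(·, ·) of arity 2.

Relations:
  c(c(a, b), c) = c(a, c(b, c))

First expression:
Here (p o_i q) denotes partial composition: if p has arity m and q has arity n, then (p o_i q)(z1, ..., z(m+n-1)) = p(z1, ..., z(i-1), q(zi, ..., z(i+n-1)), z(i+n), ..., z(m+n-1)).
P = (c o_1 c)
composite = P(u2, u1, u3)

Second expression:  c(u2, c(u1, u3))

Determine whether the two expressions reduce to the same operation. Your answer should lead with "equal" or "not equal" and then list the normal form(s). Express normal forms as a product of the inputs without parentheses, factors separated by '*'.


equal — both sides give u2 * u1 * u3

The first expression reduces to u2 * u1 * u3
The second expression reduces to u2 * u1 * u3
Identical normal forms: equal.
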